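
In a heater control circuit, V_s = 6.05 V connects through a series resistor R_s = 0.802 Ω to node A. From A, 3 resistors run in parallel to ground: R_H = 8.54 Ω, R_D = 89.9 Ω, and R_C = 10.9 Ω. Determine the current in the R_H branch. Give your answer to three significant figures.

Equivalent of the parallel group: R_p = 4.546 Ω.
V_A = 6.05 × 4.546/5.348 = 5.143 V.
I(R_H) = V_A / R_H = 5.143/8.54 = 0.6022 A.

I ≈ 0.602 A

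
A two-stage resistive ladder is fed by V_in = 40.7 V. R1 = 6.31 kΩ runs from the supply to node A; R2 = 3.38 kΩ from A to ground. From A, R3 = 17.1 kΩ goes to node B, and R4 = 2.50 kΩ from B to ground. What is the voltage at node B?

V_B ≈ 1.63 V

Node A sees R2 in parallel with the series input of stage 2, R3 + R4 = 19.60 kΩ.
Effective lower resistance at A: R2 ‖ 19.60 = 2.883 kΩ.
First divider: V_A = V_in · 2.883/(6.31 + 2.883) = 12.76 V.
V_B = V_A × 0.1276 = 1.628 V.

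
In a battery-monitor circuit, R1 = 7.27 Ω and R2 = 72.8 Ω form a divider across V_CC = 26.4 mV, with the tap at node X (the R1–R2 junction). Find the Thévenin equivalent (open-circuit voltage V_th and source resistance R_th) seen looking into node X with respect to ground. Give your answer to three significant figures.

V_th ≈ 24.0 mV, R_th ≈ 6.61 Ω

With X open, the divider is unloaded: V_th = 26.4 × 72.8/80.07 = 24.00 mV.
Looking into X with the source shorted: R_th = R1·R2/(R1+R2) = 7.270 × 72.8/80.07 = 6.610 Ω.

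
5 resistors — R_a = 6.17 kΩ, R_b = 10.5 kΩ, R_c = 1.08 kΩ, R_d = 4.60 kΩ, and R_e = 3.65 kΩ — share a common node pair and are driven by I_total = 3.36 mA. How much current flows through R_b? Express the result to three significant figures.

I ≈ 0.191 mA

Total conductance ΣG = 1/6.17 + 1/10.5 + 1/1.08 + 1/4.60 + 1/3.65 = 1.675 (units of 1/kΩ).
Current divider: I(R_b) = I_total · G_k/ΣG = 3.36 × (0.09524/1.675) = 3.36 × 0.05687 = 0.1911 mA.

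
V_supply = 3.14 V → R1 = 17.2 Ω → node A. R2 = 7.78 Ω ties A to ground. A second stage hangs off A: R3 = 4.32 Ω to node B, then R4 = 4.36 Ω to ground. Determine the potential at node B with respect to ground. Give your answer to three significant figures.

Looking into the second stage from A: R3 + R4 = 8.680 Ω appears in parallel with R2.
Effective lower resistance at A: R2 ‖ 8.680 = 4.103 Ω.
So V_A = 3.14 × 0.1926 = 0.6047 V.
Then the unloaded second divider: V_B = V_A × R4/(R3+R4) = 0.6047 × 0.5023 = 0.3038 V.

V_B ≈ 0.304 V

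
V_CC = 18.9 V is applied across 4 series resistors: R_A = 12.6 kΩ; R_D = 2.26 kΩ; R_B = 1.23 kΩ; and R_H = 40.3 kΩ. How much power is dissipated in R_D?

P ≈ 0.254 mW

The common current is I = 18.9/56.39 = 0.3352 mA.
P(R_D) = I²·R_D = (0.3352)² × 2.26 = 0.2539 mW.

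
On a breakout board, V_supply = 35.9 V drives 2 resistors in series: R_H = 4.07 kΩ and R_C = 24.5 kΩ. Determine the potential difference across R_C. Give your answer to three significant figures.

V ≈ 30.8 V

ΣR = 4.07 + 24.5 = 28.57 kΩ.
Voltage divider: V = V_supply · (24.50 / 28.57) = 35.9 × 0.8575 = 30.79 V.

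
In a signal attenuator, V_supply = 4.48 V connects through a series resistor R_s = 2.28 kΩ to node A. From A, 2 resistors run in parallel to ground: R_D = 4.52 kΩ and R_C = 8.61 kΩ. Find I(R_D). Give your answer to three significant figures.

Parallel bank: R_p = 1/(1/4.52 + 1/8.61) = 2.964 kΩ.
V_A by voltage divider: V_A = 4.48 × 2.964/(2.28 + 2.964) = 2.532 V.
I(R_D) = V_A / R_D = 2.532/4.52 = 0.5602 mA.

I ≈ 0.560 mA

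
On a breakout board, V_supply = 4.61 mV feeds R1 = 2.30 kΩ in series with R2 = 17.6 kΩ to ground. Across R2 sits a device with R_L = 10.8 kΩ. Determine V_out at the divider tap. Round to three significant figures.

V_out ≈ 3.43 mV

First combine the lower leg with the load: R2 ‖ R_L = 6.693 kΩ.
Now apply the divider: V_out = 4.61 × 0.7442 = 3.431 mV.
(Unloaded it would be 4.08 mV; the load pulls it down.)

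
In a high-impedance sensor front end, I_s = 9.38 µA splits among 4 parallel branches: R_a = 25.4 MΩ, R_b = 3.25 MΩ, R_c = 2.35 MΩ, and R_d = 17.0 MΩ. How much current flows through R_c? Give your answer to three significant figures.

Conductances: ΣG = 1/25.4 + 1/3.25 + 1/2.35 + 1/17.0 = 0.8314 (1/MΩ).
Current divider: I(R_c) = I_s · G_k/ΣG = 9.38 × (0.4255/0.8314) = 9.38 × 0.5118 = 4.801 µA.

I ≈ 4.80 µA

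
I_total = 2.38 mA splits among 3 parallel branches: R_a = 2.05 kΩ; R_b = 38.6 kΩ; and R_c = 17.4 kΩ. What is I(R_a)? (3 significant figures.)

Conductances: ΣG = 1/2.05 + 1/38.6 + 1/17.4 = 0.5712 (1/kΩ).
Current divider: I(R_a) = I_total · G_k/ΣG = 2.38 × (0.4878/0.5712) = 2.38 × 0.8540 = 2.033 mA.

I ≈ 2.03 mA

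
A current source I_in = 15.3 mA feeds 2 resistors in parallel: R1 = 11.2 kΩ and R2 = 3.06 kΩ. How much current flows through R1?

With just two branches, the current splits inversely with resistance.
So I = 15.3 × 3.06/14.26 = 3.283 mA.

I ≈ 3.28 mA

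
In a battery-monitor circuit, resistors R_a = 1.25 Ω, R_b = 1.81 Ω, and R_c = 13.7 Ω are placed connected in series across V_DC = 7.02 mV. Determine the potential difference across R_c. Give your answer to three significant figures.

V ≈ 5.74 mV

Total series resistance ΣR = 1.25 + 1.81 + 13.7 = 16.76 Ω.
By the voltage-divider rule, V = 7.02 × 13.70/16.76 = 5.738 mV.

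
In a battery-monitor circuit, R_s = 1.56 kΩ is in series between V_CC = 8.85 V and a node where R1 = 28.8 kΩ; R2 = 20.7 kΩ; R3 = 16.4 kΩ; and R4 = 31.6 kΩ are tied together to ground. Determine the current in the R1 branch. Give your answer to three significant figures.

Combine the parallel branches: R_p = (1/28.8 + 1/20.7 + 1/16.4 + 1/31.6)⁻¹ = 5.693 kΩ.
V_A = 8.85 × 5.693/7.253 = 6.947 V.
I(R1) = V_A / R1 = 6.947/28.8 = 0.2412 mA.
(Check via current divider: I_total = 1.220 mA; share G_k/ΣG = 0.1977 → same result.)

I ≈ 0.241 mA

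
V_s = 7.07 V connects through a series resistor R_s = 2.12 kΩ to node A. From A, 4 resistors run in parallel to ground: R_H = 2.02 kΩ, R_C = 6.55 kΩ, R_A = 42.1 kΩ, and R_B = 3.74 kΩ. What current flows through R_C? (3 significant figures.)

Equivalent of the parallel group: R_p = 1.065 kΩ.
V_A = 7.07 × 1.065/3.185 = 2.364 V.
I(R_C) = V_A / R_C = 2.364/6.55 = 0.3610 mA.
(Equivalently: I_total = 2.220 mA, then current-divider fraction G_k/ΣG = 0.1626.)

I ≈ 0.361 mA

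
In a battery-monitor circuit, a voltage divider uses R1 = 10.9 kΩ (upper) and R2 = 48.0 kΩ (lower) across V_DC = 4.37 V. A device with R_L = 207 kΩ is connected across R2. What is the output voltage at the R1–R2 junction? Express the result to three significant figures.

V_out ≈ 3.41 V

The load sits in parallel with R2, giving an effective lower resistance R2' = R2·R_L/(R2+R_L) = 38.96 kΩ.
Voltage divider with the loaded lower leg: V_out = 4.37 × 38.96/(10.9 + 38.96) = 4.37 × 0.7814 = 3.415 V.
(Unloaded it would be 3.56 V; the load pulls it down.)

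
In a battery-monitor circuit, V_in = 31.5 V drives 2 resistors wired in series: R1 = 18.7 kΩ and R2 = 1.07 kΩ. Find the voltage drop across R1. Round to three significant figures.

V ≈ 29.8 V

Total series resistance ΣR = 18.7 + 1.07 = 19.77 kΩ.
Voltage divider: V = V_in · (18.70 / 19.77) = 31.5 × 0.9459 = 29.80 V.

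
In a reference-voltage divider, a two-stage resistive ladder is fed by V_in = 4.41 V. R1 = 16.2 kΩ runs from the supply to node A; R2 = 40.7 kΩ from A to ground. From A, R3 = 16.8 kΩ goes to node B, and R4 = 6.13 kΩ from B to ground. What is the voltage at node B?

V_B ≈ 0.560 V

Looking into the second stage from A: R3 + R4 = 22.93 kΩ appears in parallel with R2.
R2 ‖ (R3+R4) = 14.67 kΩ.
First divider: V_A = V_in · 14.67/(16.2 + 14.67) = 2.095 V.
Stage 2 is unloaded, so V_B = V_A · R4/(R3+R4) = 2.095 × 6.13/22.93 = 0.5602 V.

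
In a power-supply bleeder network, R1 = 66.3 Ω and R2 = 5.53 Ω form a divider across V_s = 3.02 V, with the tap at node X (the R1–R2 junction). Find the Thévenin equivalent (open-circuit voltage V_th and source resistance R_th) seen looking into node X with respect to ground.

V_th ≈ 0.233 V, R_th ≈ 5.10 Ω

With X open, the divider is unloaded: V_th = 3.02 × 5.53/71.83 = 0.2325 V.
Looking into X with the source shorted: R_th = R1·R2/(R1+R2) = 66.30 × 5.53/71.83 = 5.104 Ω.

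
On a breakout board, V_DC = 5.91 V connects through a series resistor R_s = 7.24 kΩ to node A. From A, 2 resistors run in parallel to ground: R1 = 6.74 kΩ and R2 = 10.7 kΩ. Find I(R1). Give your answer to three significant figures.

I ≈ 0.319 mA

Parallel bank: R_p = 1/(1/6.74 + 1/10.7) = 4.135 kΩ.
V_A = 5.91 × 4.135/11.38 = 2.148 V.
Branch current I = V_A/R1 = 2.148/6.74 = 0.3188 mA.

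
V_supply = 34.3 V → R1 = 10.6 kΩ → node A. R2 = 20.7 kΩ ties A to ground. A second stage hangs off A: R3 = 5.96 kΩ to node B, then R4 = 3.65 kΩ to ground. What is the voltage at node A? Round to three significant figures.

V_A ≈ 13.1 V

The second stage (R3 + R4 = 9.610 kΩ) loads node A in parallel with R2.
R2 ‖ (R3+R4) = 6.563 kΩ.
First divider: V_A = V_supply · 6.563/(10.6 + 6.563) = 13.12 V.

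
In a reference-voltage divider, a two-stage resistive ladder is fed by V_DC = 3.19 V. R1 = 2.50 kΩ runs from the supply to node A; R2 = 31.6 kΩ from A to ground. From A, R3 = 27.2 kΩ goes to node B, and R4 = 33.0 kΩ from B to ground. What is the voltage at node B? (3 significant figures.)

V_B ≈ 1.56 V

Looking into the second stage from A: R3 + R4 = 60.20 kΩ appears in parallel with R2.
Effective lower resistance at A: R2 ‖ 60.20 = 20.72 kΩ.
V_A = 3.19 × 20.72/(2.50 + 20.72) = 2.847 V.
Then the unloaded second divider: V_B = V_A × R4/(R3+R4) = 2.847 × 0.5482 = 1.560 V.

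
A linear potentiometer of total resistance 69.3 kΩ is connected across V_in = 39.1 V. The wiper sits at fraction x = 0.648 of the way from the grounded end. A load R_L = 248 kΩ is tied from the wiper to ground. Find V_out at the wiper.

V_out ≈ 23.8 V

The pot divides into 24.39 kΩ above the wiper and 44.91 kΩ below.
Lower segment in parallel with the load: 44.91 ‖ 248 = 38.02 kΩ.
Loaded-divider output: V_out = 39.1 × 0.6092 = 23.82 V.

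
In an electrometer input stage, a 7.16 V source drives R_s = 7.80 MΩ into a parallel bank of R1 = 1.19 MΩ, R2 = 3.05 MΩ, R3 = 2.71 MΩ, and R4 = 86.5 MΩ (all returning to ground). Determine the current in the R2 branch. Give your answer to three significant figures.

I ≈ 0.179 µA

Equivalent of the parallel group: R_p = 0.6457 MΩ.
V_A = 7.16 × 0.6457/8.446 = 0.5474 V.
I(R2) = V_A / R2 = 0.5474/3.05 = 0.1795 µA.
(Equivalently: I_total = 0.8478 µA, then current-divider fraction G_k/ΣG = 0.2117.)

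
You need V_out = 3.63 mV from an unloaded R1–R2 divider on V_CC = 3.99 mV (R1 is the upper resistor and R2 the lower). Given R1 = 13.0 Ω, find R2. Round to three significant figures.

Required fraction k = V_out/V_CC = 0.9098.
So R2 = R1 · V_out/(V_CC − V_out) = 13.0 × 3.63/(3.99 − 3.63) = 13.0 × 10.08 = 131.1 Ω.

R2 ≈ 131 Ω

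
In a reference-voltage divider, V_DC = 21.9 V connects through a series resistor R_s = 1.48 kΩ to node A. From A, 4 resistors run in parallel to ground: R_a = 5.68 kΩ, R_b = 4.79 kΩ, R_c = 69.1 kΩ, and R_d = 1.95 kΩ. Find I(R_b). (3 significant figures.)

I ≈ 1.95 mA

Combine the parallel branches: R_p = (1/5.68 + 1/4.79 + 1/69.1 + 1/1.95)⁻¹ = 1.096 kΩ.
V_A by voltage divider: V_A = 21.9 × 1.096/(1.48 + 1.096) = 9.319 V.
I(R_b) = V_A / R_b = 9.319/4.79 = 1.946 mA.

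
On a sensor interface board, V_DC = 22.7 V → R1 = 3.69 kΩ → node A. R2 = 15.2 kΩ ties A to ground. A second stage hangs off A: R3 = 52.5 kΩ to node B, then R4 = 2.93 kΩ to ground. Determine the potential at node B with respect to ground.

Node A sees R2 in parallel with the series input of stage 2, R3 + R4 = 55.43 kΩ.
R2 ‖ (R3+R4) = 11.93 kΩ.
First divider: V_A = V_DC · 11.93/(3.69 + 11.93) = 17.34 V.
Stage 2 is unloaded, so V_B = V_A · R4/(R3+R4) = 17.34 × 2.93/55.43 = 0.9164 V.

V_B ≈ 0.916 V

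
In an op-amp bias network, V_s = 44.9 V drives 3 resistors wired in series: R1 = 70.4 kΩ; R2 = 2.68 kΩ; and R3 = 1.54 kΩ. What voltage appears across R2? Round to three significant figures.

V ≈ 1.61 V

ΣR = 70.4 + 2.68 + 1.54 = 74.62 kΩ.
Voltage divider: V = V_s · (2.680 / 74.62) = 44.9 × 0.03592 = 1.613 V.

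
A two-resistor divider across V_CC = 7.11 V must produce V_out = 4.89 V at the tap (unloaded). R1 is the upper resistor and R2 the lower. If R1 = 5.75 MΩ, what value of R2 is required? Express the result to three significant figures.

V_out/V_CC = R2/(R1+R2) = 0.6878.
Rearranging, R2 = R1·k/(1−k) = 5.75 × 2.203 = 12.67 MΩ.

R2 ≈ 12.7 MΩ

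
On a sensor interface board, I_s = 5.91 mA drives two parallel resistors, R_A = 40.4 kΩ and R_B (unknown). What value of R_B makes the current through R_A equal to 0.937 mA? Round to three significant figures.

R_B ≈ 7.61 kΩ

The fraction through R_A equals R_B/(R_A+R_B).
With f = 0.1585, R_B = R_A · f/(1−f) = 40.4 × 0.1884 = 7.612 kΩ.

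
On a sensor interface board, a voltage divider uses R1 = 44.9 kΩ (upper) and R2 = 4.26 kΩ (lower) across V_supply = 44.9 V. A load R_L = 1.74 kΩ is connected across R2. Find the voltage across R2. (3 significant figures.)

The load sits in parallel with R2, giving an effective lower resistance R2' = R2·R_L/(R2+R_L) = 1.235 kΩ.
Now apply the divider: V_out = 44.9 × 0.02678 = 1.202 V.

V_out ≈ 1.20 V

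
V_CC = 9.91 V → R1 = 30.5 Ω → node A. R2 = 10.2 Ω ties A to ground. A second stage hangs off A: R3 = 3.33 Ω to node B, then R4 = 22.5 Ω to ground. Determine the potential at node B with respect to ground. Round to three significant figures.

Looking into the second stage from A: R3 + R4 = 25.83 Ω appears in parallel with R2.
Effective lower resistance at A: R2 ‖ 25.83 = 7.312 Ω.
So V_A = 9.91 × 0.1934 = 1.916 V.
Then the unloaded second divider: V_B = V_A × R4/(R3+R4) = 1.916 × 0.8711 = 1.669 V.

V_B ≈ 1.67 V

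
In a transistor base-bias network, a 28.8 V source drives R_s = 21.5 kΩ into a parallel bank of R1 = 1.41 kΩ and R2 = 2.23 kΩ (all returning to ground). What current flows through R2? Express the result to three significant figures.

Parallel bank: R_p = 1/(1/1.41 + 1/2.23) = 0.8638 kΩ.
V_A = 28.8 × 0.8638/22.36 = 1.112 V.
Branch current I = V_A/R2 = 1.112/2.23 = 0.4988 mA.

I ≈ 0.499 mA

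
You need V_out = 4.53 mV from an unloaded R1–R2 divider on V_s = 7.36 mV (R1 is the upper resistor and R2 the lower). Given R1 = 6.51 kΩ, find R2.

R2 ≈ 10.4 kΩ

Required fraction k = V_out/V_s = 0.6155.
Rearranging, R2 = R1·k/(1−k) = 6.51 × 1.601 = 10.42 kΩ.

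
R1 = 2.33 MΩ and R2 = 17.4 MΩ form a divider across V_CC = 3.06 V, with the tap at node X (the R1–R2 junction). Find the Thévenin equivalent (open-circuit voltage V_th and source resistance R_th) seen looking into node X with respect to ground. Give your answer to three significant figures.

Open-circuit (no load on X): V_th = V_CC · R2/(R1 + R2) = 3.06 × 17.4/(2.330 + 17.4) = 2.699 V.
Zeroing V_CC shorts the top of R1 to ground, so R_th = R1 ‖ R2 = 2.055 MΩ.

V_th ≈ 2.70 V, R_th ≈ 2.05 MΩ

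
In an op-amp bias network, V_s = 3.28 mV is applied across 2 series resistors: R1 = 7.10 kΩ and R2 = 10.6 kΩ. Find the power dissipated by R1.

P ≈ 0.244 nW

The common current is I = 3.28/17.70 = 0.1853 µA.
V(R1) = I·R = 1.316 mV; P = V·I = 1.316 × 0.1853 = 0.2438 nW.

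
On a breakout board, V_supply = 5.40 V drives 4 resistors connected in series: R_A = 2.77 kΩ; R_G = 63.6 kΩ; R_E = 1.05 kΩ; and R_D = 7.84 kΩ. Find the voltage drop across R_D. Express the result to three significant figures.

V ≈ 0.563 V

ΣR = 2.77 + 63.6 + 1.05 + 7.84 = 75.26 kΩ.
V = V_supply · R/ΣR = 5.40 × 0.1042 = 0.5625 V.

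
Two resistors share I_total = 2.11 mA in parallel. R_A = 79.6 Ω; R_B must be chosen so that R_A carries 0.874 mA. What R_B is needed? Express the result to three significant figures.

The fraction through R_A equals R_B/(R_A+R_B).
With f = 0.4142, R_B = R_A · f/(1−f) = 79.6 × 0.7071 = 56.29 Ω.

R_B ≈ 56.3 Ω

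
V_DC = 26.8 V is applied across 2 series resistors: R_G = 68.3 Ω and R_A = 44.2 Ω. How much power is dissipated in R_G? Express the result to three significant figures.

The common current is I = 26.8/112.5 = 0.2382 A.
P = I²R = 0.05675 × 68.3 = 3.876 W.

P ≈ 3.88 W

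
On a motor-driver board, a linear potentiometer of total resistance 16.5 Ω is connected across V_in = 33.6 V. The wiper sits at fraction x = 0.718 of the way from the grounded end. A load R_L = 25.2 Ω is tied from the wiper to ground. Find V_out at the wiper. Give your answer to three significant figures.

V_out ≈ 21.3 V

Lower segment x·R_p = 11.85 Ω; upper segment (1−x)·R_p = 4.653 Ω.
Lower segment in parallel with the load: 11.85 ‖ 25.2 = 8.059 Ω.
Loaded-divider output: V_out = 33.6 × 0.6340 = 21.30 V.
(Unloaded: V_out = x·V_in = 24.1 V.)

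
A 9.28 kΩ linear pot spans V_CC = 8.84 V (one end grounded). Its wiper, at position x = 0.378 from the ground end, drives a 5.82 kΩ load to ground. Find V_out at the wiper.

V_out ≈ 2.43 V

The pot divides into 5.772 kΩ above the wiper and 3.508 kΩ below.
Lower segment in parallel with the load: 3.508 ‖ 5.82 = 2.189 kΩ.
Then V_out = V_CC · 2.189/(5.772 + 2.189) = 2.430 V.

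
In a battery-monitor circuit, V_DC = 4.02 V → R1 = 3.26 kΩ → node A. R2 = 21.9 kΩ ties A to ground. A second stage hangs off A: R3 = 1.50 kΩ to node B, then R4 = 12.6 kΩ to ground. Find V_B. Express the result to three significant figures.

V_B ≈ 2.60 V

Looking into the second stage from A: R3 + R4 = 14.10 kΩ appears in parallel with R2.
R2 ‖ (R3+R4) = 8.577 kΩ.
First divider: V_A = V_DC · 8.577/(3.26 + 8.577) = 2.913 V.
V_B = V_A × 0.8936 = 2.603 V.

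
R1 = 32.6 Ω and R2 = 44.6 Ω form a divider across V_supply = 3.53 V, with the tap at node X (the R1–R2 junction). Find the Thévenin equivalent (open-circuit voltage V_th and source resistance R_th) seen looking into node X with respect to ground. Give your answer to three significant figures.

With X open, the divider is unloaded: V_th = 3.53 × 44.6/77.20 = 2.039 V.
Zeroing V_supply shorts the top of R1 to ground, so R_th = R1 ‖ R2 = 18.83 Ω.

V_th ≈ 2.04 V, R_th ≈ 18.8 Ω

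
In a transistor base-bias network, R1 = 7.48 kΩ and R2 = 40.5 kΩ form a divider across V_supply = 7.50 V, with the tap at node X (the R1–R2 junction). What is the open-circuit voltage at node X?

V_th is the unloaded tap voltage: V_supply · R2/(R1+R2) = 7.50 × 0.8441 = 6.331 V.

V_th ≈ 6.33 V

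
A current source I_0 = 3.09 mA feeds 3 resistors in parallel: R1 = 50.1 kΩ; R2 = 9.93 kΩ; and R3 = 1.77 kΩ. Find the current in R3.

Conductances: ΣG = 1/50.1 + 1/9.93 + 1/1.77 = 0.6856 (1/kΩ).
Current divider: I(R3) = I_0 · G_k/ΣG = 3.09 × (0.5650/0.6856) = 3.09 × 0.8240 = 2.546 mA.

I ≈ 2.55 mA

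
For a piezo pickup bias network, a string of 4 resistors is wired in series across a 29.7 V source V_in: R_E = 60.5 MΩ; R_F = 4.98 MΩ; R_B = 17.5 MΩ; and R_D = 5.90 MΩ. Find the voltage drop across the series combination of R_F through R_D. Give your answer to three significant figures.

ΣR = 60.5 + 4.98 + 17.5 + 5.90 = 88.88 MΩ.
R_{R_F..R_D} = 4.98 + 17.5 + 5.90 = 28.38 MΩ.
Voltage divider: V = V_in · (28.38 / 88.88) = 29.7 × 0.3193 = 9.483 V.

V ≈ 9.48 V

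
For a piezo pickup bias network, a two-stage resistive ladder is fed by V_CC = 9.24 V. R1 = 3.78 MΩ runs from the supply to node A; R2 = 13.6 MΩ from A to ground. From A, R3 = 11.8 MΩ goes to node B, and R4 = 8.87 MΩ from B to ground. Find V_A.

Node A sees R2 in parallel with the series input of stage 2, R3 + R4 = 20.67 MΩ.
R2 ‖ (R3+R4) = 8.203 MΩ.
So V_A = 9.24 × 0.6845 = 6.325 V.

V_A ≈ 6.33 V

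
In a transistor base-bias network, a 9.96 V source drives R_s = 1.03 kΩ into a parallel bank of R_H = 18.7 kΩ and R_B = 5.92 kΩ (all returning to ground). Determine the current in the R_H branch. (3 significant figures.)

I ≈ 0.433 mA

Equivalent of the parallel group: R_p = 4.497 kΩ.
V_A = 9.96 × 4.497/5.527 = 8.104 V.
I(R_H) = V_A / R_H = 8.104/18.7 = 0.4334 mA.
(Equivalently: I_total = 1.802 mA, then current-divider fraction G_k/ΣG = 0.2405.)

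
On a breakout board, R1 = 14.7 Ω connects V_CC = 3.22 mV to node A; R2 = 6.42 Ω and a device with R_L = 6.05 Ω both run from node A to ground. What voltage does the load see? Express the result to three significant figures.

V_out ≈ 0.563 mV

The load sits in parallel with R2, giving an effective lower resistance R2' = R2·R_L/(R2+R_L) = 3.115 Ω.
Then V_out = V_CC · R2'/(R1 + R2') = 3.22 × 3.115/17.81 = 0.5630 mV.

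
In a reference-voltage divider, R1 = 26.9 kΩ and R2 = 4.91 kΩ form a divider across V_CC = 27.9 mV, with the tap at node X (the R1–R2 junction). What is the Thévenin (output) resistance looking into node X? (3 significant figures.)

With V_CC suppressed (replaced by a short), R_th = R1 ‖ R2 = (26.90 × 4.91)/(26.90 + 4.91) = 4.152 kΩ.

R_th ≈ 4.15 kΩ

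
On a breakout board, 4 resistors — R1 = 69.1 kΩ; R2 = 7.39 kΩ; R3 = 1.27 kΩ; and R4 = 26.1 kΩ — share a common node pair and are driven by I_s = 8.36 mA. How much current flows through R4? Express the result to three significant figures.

Conductances: ΣG = 1/69.1 + 1/7.39 + 1/1.27 + 1/26.1 = 0.9755 (1/kΩ).
R4 takes the fraction G_k/ΣG = 0.03831/0.9755 = 0.03928, so I = 8.36 × 0.03928 = 0.3283 mA.

I ≈ 0.328 mA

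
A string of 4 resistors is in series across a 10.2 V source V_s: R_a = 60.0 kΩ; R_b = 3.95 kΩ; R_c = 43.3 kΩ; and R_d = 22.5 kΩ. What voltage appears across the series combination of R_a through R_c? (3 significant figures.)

V ≈ 8.43 V

Total series resistance ΣR = 60.0 + 3.95 + 43.3 + 22.5 = 129.8 kΩ.
R_{R_a..R_c} = 60.0 + 3.95 + 43.3 = 107.2 kΩ.
V = V_s · R/ΣR = 10.2 × 0.8266 = 8.431 V.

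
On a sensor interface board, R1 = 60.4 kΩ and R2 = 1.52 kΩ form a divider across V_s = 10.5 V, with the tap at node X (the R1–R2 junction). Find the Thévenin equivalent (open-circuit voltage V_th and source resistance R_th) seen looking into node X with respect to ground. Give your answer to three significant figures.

V_th ≈ 0.258 V, R_th ≈ 1.48 kΩ

With X open, the divider is unloaded: V_th = 10.5 × 1.52/61.92 = 0.2578 V.
Zeroing V_s shorts the top of R1 to ground, so R_th = R1 ‖ R2 = 1.483 kΩ.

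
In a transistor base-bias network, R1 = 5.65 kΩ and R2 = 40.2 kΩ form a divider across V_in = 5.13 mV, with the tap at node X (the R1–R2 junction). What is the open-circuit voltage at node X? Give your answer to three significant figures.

With X open, the divider is unloaded: V_th = 5.13 × 40.2/45.85 = 4.498 mV.

V_th ≈ 4.50 mV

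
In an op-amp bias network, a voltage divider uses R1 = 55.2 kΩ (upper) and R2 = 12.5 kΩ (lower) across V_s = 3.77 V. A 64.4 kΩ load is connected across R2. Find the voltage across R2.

First combine the lower leg with the load: R2 ‖ R_L = 10.47 kΩ.
Then V_out = V_s · R2'/(R1 + R2') = 3.77 × 10.47/65.67 = 0.6010 V.
(Unloaded it would be 0.696 V; the load pulls it down.)

V_out ≈ 0.601 V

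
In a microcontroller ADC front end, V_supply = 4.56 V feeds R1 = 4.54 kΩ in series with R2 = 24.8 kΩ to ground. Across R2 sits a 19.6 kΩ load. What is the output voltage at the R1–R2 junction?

V_out ≈ 3.22 V

First combine the lower leg with the load: R2 ‖ R_L = 10.95 kΩ.
Voltage divider with the loaded lower leg: V_out = 4.56 × 10.95/(4.54 + 10.95) = 4.56 × 0.7069 = 3.223 V.
(Unloaded it would be 3.85 V; the load pulls it down.)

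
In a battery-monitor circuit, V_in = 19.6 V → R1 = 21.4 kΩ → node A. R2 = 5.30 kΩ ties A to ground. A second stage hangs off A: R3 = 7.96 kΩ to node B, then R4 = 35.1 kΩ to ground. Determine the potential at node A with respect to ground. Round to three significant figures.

The second stage (R3 + R4 = 43.06 kΩ) loads node A in parallel with R2.
Effective lower resistance at A: R2 ‖ 43.06 = 4.719 kΩ.
First divider: V_A = V_in · 4.719/(21.4 + 4.719) = 3.541 V.

V_A ≈ 3.54 V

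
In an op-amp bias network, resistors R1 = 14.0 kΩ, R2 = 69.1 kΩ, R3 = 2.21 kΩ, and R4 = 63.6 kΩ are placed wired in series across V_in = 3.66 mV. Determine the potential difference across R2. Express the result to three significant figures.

V ≈ 1.70 mV

Series total: ΣR = 14.0 + 69.1 + 2.21 + 63.6 = 148.9 kΩ.
V = V_in · R/ΣR = 3.66 × 0.4640 = 1.698 mV.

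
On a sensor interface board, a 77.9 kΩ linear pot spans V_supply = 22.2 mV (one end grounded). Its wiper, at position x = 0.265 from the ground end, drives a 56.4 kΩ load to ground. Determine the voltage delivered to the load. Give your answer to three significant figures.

V_out ≈ 4.64 mV

Split the track: R_lower = x·R_p = 20.64 kΩ, R_upper = (1−x)·R_p = 57.26 kΩ.
Lower segment in parallel with the load: 20.64 ‖ 56.4 = 15.11 kΩ.
Loaded-divider output: V_out = 22.2 × 0.2088 = 4.636 mV.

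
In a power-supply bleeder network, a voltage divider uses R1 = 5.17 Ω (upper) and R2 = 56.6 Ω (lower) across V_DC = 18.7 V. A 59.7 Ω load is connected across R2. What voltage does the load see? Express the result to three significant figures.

V_out ≈ 15.9 V

First combine the lower leg with the load: R2 ‖ R_L = 29.05 Ω.
Voltage divider with the loaded lower leg: V_out = 18.7 × 29.05/(5.17 + 29.05) = 18.7 × 0.8489 = 15.88 V.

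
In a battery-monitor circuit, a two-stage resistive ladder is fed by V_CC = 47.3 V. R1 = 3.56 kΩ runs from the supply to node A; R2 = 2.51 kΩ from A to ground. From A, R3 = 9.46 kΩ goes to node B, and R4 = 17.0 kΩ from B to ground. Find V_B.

The second stage (R3 + R4 = 26.46 kΩ) loads node A in parallel with R2.
Effective lower resistance at A: R2 ‖ 26.46 = 2.293 kΩ.
V_A = 47.3 × 2.293/(3.56 + 2.293) = 18.53 V.
Then the unloaded second divider: V_B = V_A × R4/(R3+R4) = 18.53 × 0.6425 = 11.90 V.

V_B ≈ 11.9 V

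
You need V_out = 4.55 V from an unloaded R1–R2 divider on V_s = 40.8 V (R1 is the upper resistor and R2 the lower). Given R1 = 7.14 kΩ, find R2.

V_out/V_s = R2/(R1+R2) = 0.1115.
Rearranging, R2 = R1·k/(1−k) = 7.14 × 0.1255 = 0.8962 kΩ.

R2 ≈ 0.896 kΩ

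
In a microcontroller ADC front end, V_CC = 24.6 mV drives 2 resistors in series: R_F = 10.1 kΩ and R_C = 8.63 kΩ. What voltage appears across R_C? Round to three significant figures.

Series total: ΣR = 10.1 + 8.63 = 18.73 kΩ.
Voltage divider: V = V_CC · (8.630 / 18.73) = 24.6 × 0.4608 = 11.33 mV.

V ≈ 11.3 mV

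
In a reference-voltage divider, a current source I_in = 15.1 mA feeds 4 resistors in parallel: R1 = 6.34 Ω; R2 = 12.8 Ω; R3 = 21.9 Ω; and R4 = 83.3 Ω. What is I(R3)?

ΣG = 1/6.34 + 1/12.8 + 1/21.9 + 1/83.3 = 0.2935.
R3 takes the fraction G_k/ΣG = 0.04566/0.2935 = 0.1556, so I = 15.1 × 0.1556 = 2.349 mA.

I ≈ 2.35 mA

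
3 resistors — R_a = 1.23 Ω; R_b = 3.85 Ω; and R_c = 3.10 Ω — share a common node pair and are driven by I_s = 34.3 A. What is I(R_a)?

Total conductance ΣG = 1/1.23 + 1/3.85 + 1/3.10 = 1.395 (units of 1/Ω).
Current divider: I(R_a) = I_s · G_k/ΣG = 34.3 × (0.8130/1.395) = 34.3 × 0.5827 = 19.99 A.

I ≈ 20.0 A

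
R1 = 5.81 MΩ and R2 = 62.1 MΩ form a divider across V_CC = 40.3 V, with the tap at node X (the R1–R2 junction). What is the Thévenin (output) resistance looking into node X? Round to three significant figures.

R_th ≈ 5.31 MΩ

Looking into X with the source shorted: R_th = R1·R2/(R1+R2) = 5.810 × 62.1/67.91 = 5.313 MΩ.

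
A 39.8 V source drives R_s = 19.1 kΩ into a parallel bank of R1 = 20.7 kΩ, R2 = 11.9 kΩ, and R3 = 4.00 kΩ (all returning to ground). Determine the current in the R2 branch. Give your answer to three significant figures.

I ≈ 0.403 mA

Equivalent of the parallel group: R_p = 2.615 kΩ.
V_A by voltage divider: V_A = 39.8 × 2.615/(19.1 + 2.615) = 4.794 V.
I(R2) = V_A / R2 = 4.794/11.9 = 0.4028 mA.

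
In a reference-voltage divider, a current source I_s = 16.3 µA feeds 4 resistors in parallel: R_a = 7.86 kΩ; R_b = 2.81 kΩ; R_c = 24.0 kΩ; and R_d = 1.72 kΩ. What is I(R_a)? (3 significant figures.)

ΣG = 1/7.86 + 1/2.81 + 1/24.0 + 1/1.72 = 1.106.
R_a takes the fraction G_k/ΣG = 0.1272/1.106 = 0.1150, so I = 16.3 × 0.1150 = 1.875 µA.

I ≈ 1.87 µA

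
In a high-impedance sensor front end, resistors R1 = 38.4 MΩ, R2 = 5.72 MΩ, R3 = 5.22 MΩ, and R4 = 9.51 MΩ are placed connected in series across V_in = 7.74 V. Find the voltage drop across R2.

V ≈ 0.752 V

Total series resistance ΣR = 38.4 + 5.72 + 5.22 + 9.51 = 58.85 MΩ.
Voltage divider: V = V_in · (5.720 / 58.85) = 7.74 × 0.09720 = 0.7523 V.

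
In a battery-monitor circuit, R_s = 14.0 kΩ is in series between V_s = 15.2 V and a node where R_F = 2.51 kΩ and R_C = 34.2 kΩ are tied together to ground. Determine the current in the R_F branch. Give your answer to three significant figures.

I ≈ 0.867 mA

Equivalent of the parallel group: R_p = 2.338 kΩ.
Node voltage V_A = V_s · R_p/(R_s + R_p) = 15.2 × 0.1431 = 2.175 V.
Branch current I = V_A/R_F = 2.175/2.51 = 0.8667 mA.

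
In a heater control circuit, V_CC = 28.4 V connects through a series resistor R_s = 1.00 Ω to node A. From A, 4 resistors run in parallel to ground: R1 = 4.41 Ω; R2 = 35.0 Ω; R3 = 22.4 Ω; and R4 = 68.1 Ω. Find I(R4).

Parallel bank: R_p = 1/(1/4.41 + 1/35.0 + 1/22.4 + 1/68.1) = 3.178 Ω.
V_A = 28.4 × 3.178/4.178 = 21.60 V.
Branch current I = V_A/R4 = 21.60/68.1 = 0.3172 A.

I ≈ 0.317 A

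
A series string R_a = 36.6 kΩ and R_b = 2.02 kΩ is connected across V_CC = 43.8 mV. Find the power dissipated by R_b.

P ≈ 2.60 nW

Series current I = V_CC/ΣR = 43.8/38.62 = 1.134 µA.
P(R_b) = I²·R_b = (1.134)² × 2.02 = 2.598 nW.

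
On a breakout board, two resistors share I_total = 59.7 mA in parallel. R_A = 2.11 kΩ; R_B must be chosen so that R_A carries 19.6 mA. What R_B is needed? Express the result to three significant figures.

Two-branch current divider: I_A = I_total · R_B/(R_A + R_B).
19.6/59.7 = R_B/(R_A + R_B) → R_B = R_A · (0.3283)/(1 − 0.3283) = 2.11 × 0.4888 = 1.031 kΩ.

R_B ≈ 1.03 kΩ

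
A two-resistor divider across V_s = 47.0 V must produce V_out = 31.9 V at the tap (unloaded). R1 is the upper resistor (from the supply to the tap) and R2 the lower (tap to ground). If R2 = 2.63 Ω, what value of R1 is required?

R1 ≈ 1.24 Ω

The divider ratio is R2/(R1+R2) = 31.9/47.0 = 0.6787.
Rearranging, R1 = R2·(1−k)/k = 2.63 × 0.4734 = 1.245 Ω.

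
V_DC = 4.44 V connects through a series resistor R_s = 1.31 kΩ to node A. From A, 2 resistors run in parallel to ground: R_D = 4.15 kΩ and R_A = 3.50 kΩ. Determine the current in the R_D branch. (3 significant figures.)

I ≈ 0.633 mA

Parallel bank: R_p = 1/(1/4.15 + 1/3.50) = 1.899 kΩ.
V_A = 4.44 × 1.899/3.209 = 2.627 V.
Branch current I = V_A/R_D = 2.627/4.15 = 0.6331 mA.
(Equivalently: I_total = 1.384 mA, then current-divider fraction G_k/ΣG = 0.4575.)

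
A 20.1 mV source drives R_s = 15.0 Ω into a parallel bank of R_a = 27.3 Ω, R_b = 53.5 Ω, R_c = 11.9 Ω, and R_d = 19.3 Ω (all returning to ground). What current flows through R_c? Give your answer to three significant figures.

Combine the parallel branches: R_p = (1/27.3 + 1/53.5 + 1/11.9 + 1/19.3)⁻¹ = 5.231 Ω.
V_A = 20.1 × 5.231/20.23 = 5.197 mV.
I(R_c) = V_A / R_c = 5.197/11.9 = 0.4367 mA.
(Equivalently: I_total = 0.9935 mA, then current-divider fraction G_k/ΣG = 0.4396.)

I ≈ 0.437 mA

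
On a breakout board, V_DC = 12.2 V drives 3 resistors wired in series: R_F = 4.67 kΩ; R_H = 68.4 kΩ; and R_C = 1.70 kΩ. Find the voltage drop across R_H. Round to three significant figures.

V ≈ 11.2 V

Total series resistance ΣR = 4.67 + 68.4 + 1.70 = 74.77 kΩ.
Voltage divider: V = V_DC · (68.40 / 74.77) = 12.2 × 0.9148 = 11.16 V.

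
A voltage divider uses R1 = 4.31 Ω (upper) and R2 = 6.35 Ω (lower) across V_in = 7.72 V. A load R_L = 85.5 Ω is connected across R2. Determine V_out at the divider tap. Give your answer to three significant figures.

V_out ≈ 4.46 V

First combine the lower leg with the load: R2 ‖ R_L = 5.911 Ω.
Now apply the divider: V_out = 7.72 × 0.5783 = 4.465 V.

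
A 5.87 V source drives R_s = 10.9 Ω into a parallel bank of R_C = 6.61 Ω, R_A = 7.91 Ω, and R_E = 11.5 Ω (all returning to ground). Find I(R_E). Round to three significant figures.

I ≈ 0.103 A

Combine the parallel branches: R_p = (1/6.61 + 1/7.91 + 1/11.5)⁻¹ = 2.742 Ω.
Node voltage V_A = V_s · R_p/(R_s + R_p) = 5.87 × 0.2010 = 1.180 V.
I(R_E) = V_A / R_E = 1.180/11.5 = 0.1026 A.
(Equivalently: I_total = 0.4303 A, then current-divider fraction G_k/ΣG = 0.2385.)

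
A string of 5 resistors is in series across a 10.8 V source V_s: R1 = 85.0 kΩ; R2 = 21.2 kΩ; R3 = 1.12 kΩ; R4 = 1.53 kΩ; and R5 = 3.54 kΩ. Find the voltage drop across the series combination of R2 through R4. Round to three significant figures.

Series total: ΣR = 85.0 + 21.2 + 1.12 + 1.53 + 3.54 = 112.4 kΩ.
R_{R2..R4} = 21.2 + 1.12 + 1.53 = 23.85 kΩ.
V = V_s · R/ΣR = 10.8 × 0.2122 = 2.292 V.

V ≈ 2.29 V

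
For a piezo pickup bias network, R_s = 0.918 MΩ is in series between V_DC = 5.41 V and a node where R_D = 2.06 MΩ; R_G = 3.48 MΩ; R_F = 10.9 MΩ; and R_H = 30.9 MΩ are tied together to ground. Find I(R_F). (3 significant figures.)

I ≈ 0.272 µA

Equivalent of the parallel group: R_p = 1.115 MΩ.
V_A = 5.41 × 1.115/2.033 = 2.967 V.
Branch current I = V_A/R_F = 2.967/10.9 = 0.2722 µA.
(Check via current divider: I_total = 2.661 µA; share G_k/ΣG = 0.1023 → same result.)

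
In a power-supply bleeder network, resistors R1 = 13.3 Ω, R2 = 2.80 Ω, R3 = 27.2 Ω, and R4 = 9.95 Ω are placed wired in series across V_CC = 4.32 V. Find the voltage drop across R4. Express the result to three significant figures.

Series total: ΣR = 13.3 + 2.80 + 27.2 + 9.95 = 53.25 Ω.
By the voltage-divider rule, V = 4.32 × 9.950/53.25 = 0.8072 V.

V ≈ 0.807 V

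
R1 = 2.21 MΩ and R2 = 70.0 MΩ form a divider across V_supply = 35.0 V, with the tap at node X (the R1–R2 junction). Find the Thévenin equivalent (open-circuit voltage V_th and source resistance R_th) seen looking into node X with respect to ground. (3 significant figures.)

V_th ≈ 33.9 V, R_th ≈ 2.14 MΩ

With X open, the divider is unloaded: V_th = 35.0 × 70.0/72.21 = 33.93 V.
With V_supply suppressed (replaced by a short), R_th = R1 ‖ R2 = (2.210 × 70.0)/(2.210 + 70.0) = 2.142 MΩ.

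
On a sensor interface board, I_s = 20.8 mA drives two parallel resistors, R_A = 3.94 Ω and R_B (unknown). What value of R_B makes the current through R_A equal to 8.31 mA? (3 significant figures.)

The fraction through R_A equals R_B/(R_A+R_B).
With f = 0.3995, R_B = R_A · f/(1−f) = 3.94 × 0.6653 = 2.621 Ω.

R_B ≈ 2.62 Ω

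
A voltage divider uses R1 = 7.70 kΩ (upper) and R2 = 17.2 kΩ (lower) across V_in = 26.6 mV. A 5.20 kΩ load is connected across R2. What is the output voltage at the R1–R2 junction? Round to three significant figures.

V_out ≈ 9.08 mV

R2 ‖ R_L = (17.2 × 5.20)/(17.2 + 5.20) = 3.993 kΩ.
Then V_out = V_in · R2'/(R1 + R2') = 26.6 × 3.993/11.69 = 9.083 mV.
(Unloaded it would be 18.4 mV; the load pulls it down.)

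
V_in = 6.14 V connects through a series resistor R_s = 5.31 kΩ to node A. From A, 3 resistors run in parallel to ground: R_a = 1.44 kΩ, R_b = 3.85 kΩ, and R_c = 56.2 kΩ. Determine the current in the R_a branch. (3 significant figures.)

Equivalent of the parallel group: R_p = 1.029 kΩ.
V_A by voltage divider: V_A = 6.14 × 1.029/(5.31 + 1.029) = 0.9966 V.
I(R_a) = V_A / R_a = 0.9966/1.44 = 0.6921 mA.
(Check via current divider: I_total = 0.9686 mA; share G_k/ΣG = 0.7145 → same result.)

I ≈ 0.692 mA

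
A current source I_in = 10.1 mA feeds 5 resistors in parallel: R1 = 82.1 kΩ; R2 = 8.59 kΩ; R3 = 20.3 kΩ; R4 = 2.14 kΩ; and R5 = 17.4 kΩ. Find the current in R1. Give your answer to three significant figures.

Conductances: ΣG = 1/82.1 + 1/8.59 + 1/20.3 + 1/2.14 + 1/17.4 = 0.7026 (1/kΩ).
Current divider: I(R1) = I_in · G_k/ΣG = 10.1 × (0.01218/0.7026) = 10.1 × 0.01734 = 0.1751 mA.

I ≈ 0.175 mA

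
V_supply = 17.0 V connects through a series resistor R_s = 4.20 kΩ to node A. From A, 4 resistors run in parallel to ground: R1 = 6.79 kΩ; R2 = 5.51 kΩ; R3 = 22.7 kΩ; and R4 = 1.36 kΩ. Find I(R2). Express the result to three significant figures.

I ≈ 0.546 mA

Equivalent of the parallel group: R_p = 0.9024 kΩ.
V_A by voltage divider: V_A = 17.0 × 0.9024/(4.20 + 0.9024) = 3.007 V.
I(R2) = V_A / R2 = 3.007/5.51 = 0.5457 mA.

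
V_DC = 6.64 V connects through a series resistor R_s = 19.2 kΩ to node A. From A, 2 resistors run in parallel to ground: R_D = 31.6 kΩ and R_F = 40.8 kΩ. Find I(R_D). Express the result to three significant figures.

I ≈ 0.101 mA

Equivalent of the parallel group: R_p = 17.81 kΩ.
V_A = 6.64 × 17.81/37.01 = 3.195 V.
I(R_D) = V_A / R_D = 3.195/31.6 = 0.1011 mA.
(Equivalently: I_total = 0.1794 mA, then current-divider fraction G_k/ΣG = 0.5635.)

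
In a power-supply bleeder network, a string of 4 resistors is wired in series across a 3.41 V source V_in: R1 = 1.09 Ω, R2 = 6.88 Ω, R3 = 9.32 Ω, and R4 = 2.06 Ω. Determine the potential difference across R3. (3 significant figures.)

ΣR = 1.09 + 6.88 + 9.32 + 2.06 = 19.35 Ω.
Voltage divider: V = V_in · (9.320 / 19.35) = 3.41 × 0.4817 = 1.642 V.

V ≈ 1.64 V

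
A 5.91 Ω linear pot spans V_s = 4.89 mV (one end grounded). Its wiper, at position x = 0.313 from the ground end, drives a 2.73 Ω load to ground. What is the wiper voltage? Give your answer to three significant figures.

V_out ≈ 1.04 mV

Lower segment x·R_p = 1.850 Ω; upper segment (1−x)·R_p = 4.060 Ω.
(x·R_p) ‖ R_L = 1.103 Ω.
V_out = 4.89 × 1.103/(4.060 + 1.103) = 1.044 mV.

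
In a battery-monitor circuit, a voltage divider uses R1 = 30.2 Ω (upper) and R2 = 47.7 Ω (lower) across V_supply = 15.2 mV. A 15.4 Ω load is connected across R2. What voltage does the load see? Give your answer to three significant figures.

The load sits in parallel with R2, giving an effective lower resistance R2' = R2·R_L/(R2+R_L) = 11.64 Ω.
Now apply the divider: V_out = 15.2 × 0.2782 = 4.229 mV.
(Unloaded it would be 9.31 mV; the load pulls it down.)

V_out ≈ 4.23 mV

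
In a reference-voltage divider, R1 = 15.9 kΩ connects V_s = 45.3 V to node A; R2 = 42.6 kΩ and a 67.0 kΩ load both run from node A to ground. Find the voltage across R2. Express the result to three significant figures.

V_out ≈ 28.1 V

The load sits in parallel with R2, giving an effective lower resistance R2' = R2·R_L/(R2+R_L) = 26.04 kΩ.
Then V_out = V_s · R2'/(R1 + R2') = 45.3 × 26.04/41.94 = 28.13 V.
(Unloaded it would be 33.0 V; the load pulls it down.)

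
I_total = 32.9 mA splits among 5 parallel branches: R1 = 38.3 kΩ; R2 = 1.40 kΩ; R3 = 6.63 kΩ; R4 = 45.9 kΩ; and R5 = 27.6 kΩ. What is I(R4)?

Conductances: ΣG = 1/38.3 + 1/1.40 + 1/6.63 + 1/45.9 + 1/27.6 = 0.9492 (1/kΩ).
R4 takes the fraction G_k/ΣG = 0.02179/0.9492 = 0.02295, so I = 32.9 × 0.02295 = 0.7551 mA.

I ≈ 0.755 mA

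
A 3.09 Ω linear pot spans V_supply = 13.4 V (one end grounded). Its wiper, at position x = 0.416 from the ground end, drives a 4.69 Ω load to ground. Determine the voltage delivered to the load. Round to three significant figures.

Split the track: R_lower = x·R_p = 1.285 Ω, R_upper = (1−x)·R_p = 1.805 Ω.
R_L loads the lower segment: effective lower R = 1.009 Ω.
V_out = 13.4 × 1.009/(1.805 + 1.009) = 4.805 V.
(Unloaded: V_out = x·V_supply = 5.57 V.)

V_out ≈ 4.81 V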